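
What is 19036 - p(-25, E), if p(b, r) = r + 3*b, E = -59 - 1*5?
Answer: 19175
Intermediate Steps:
E = -64 (E = -59 - 5 = -64)
19036 - p(-25, E) = 19036 - (-64 + 3*(-25)) = 19036 - (-64 - 75) = 19036 - 1*(-139) = 19036 + 139 = 19175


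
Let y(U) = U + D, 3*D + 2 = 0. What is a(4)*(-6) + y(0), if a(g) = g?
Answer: -74/3 ≈ -24.667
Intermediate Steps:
D = -⅔ (D = -⅔ + (⅓)*0 = -⅔ + 0 = -⅔ ≈ -0.66667)
y(U) = -⅔ + U (y(U) = U - ⅔ = -⅔ + U)
a(4)*(-6) + y(0) = 4*(-6) + (-⅔ + 0) = -24 - ⅔ = -74/3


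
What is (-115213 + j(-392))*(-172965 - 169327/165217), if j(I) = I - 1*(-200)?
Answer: 3297920344911460/165217 ≈ 1.9961e+10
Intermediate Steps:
j(I) = 200 + I (j(I) = I + 200 = 200 + I)
(-115213 + j(-392))*(-172965 - 169327/165217) = (-115213 + (200 - 392))*(-172965 - 169327/165217) = (-115213 - 192)*(-172965 - 169327*1/165217) = -115405*(-172965 - 169327/165217) = -115405*(-28576927732/165217) = 3297920344911460/165217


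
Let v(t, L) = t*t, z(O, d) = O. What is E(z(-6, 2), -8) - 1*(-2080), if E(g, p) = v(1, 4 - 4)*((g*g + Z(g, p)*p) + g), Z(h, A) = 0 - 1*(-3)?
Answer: 2086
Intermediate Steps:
Z(h, A) = 3 (Z(h, A) = 0 + 3 = 3)
v(t, L) = t²
E(g, p) = g + g² + 3*p (E(g, p) = 1²*((g*g + 3*p) + g) = 1*((g² + 3*p) + g) = 1*(g + g² + 3*p) = g + g² + 3*p)
E(z(-6, 2), -8) - 1*(-2080) = (-6 + (-6)² + 3*(-8)) - 1*(-2080) = (-6 + 36 - 24) + 2080 = 6 + 2080 = 2086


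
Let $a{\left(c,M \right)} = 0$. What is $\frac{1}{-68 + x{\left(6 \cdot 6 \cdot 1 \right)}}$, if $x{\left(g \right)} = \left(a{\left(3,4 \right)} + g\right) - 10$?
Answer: $- \frac{1}{42} \approx -0.02381$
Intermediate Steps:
$x{\left(g \right)} = -10 + g$ ($x{\left(g \right)} = \left(0 + g\right) - 10 = g - 10 = -10 + g$)
$\frac{1}{-68 + x{\left(6 \cdot 6 \cdot 1 \right)}} = \frac{1}{-68 - \left(10 - 6 \cdot 6 \cdot 1\right)} = \frac{1}{-68 + \left(-10 + 36 \cdot 1\right)} = \frac{1}{-68 + \left(-10 + 36\right)} = \frac{1}{-68 + 26} = \frac{1}{-42} = - \frac{1}{42}$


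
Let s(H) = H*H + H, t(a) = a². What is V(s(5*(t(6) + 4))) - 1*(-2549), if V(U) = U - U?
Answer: 2549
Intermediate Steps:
s(H) = H + H² (s(H) = H² + H = H + H²)
V(U) = 0
V(s(5*(t(6) + 4))) - 1*(-2549) = 0 - 1*(-2549) = 0 + 2549 = 2549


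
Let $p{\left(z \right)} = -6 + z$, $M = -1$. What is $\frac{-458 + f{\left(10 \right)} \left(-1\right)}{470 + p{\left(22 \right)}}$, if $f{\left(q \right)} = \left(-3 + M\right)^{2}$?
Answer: $- \frac{79}{81} \approx -0.97531$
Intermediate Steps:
$f{\left(q \right)} = 16$ ($f{\left(q \right)} = \left(-3 - 1\right)^{2} = \left(-4\right)^{2} = 16$)
$\frac{-458 + f{\left(10 \right)} \left(-1\right)}{470 + p{\left(22 \right)}} = \frac{-458 + 16 \left(-1\right)}{470 + \left(-6 + 22\right)} = \frac{-458 - 16}{470 + 16} = - \frac{474}{486} = \left(-474\right) \frac{1}{486} = - \frac{79}{81}$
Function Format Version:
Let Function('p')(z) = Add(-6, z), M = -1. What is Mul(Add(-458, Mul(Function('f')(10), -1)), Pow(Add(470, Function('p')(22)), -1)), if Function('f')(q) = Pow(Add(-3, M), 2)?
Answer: Rational(-79, 81) ≈ -0.97531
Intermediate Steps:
Function('f')(q) = 16 (Function('f')(q) = Pow(Add(-3, -1), 2) = Pow(-4, 2) = 16)
Mul(Add(-458, Mul(Function('f')(10), -1)), Pow(Add(470, Function('p')(22)), -1)) = Mul(Add(-458, Mul(16, -1)), Pow(Add(470, Add(-6, 22)), -1)) = Mul(Add(-458, -16), Pow(Add(470, 16), -1)) = Mul(-474, Pow(486, -1)) = Mul(-474, Rational(1, 486)) = Rational(-79, 81)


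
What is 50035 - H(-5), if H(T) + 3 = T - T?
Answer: 50038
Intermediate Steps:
H(T) = -3 (H(T) = -3 + (T - T) = -3 + 0 = -3)
50035 - H(-5) = 50035 - 1*(-3) = 50035 + 3 = 50038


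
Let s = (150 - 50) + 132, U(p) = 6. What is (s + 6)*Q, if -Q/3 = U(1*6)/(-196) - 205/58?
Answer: 516732/203 ≈ 2545.5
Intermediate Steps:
Q = 15198/1421 (Q = -3*(6/(-196) - 205/58) = -3*(6*(-1/196) - 205*1/58) = -3*(-3/98 - 205/58) = -3*(-5066/1421) = 15198/1421 ≈ 10.695)
s = 232 (s = 100 + 132 = 232)
(s + 6)*Q = (232 + 6)*(15198/1421) = 238*(15198/1421) = 516732/203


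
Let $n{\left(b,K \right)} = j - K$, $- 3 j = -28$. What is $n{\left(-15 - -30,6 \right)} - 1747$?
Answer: $- \frac{5231}{3} \approx -1743.7$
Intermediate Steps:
$j = \frac{28}{3}$ ($j = \left(- \frac{1}{3}\right) \left(-28\right) = \frac{28}{3} \approx 9.3333$)
$n{\left(b,K \right)} = \frac{28}{3} - K$
$n{\left(-15 - -30,6 \right)} - 1747 = \left(\frac{28}{3} - 6\right) - 1747 = \frac{10}{3} - 1747 = - \frac{5231}{3}$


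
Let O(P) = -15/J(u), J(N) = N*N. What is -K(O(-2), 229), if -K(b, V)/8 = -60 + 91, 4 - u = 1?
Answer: 248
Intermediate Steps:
u = 3 (u = 4 - 1*1 = 4 - 1 = 3)
J(N) = N²
O(P) = -5/3 (O(P) = -15/(3²) = -15/9 = -15*⅑ = -5/3)
K(b, V) = -248 (K(b, V) = -8*(-60 + 91) = -8*31 = -248)
-K(O(-2), 229) = -1*(-248) = 248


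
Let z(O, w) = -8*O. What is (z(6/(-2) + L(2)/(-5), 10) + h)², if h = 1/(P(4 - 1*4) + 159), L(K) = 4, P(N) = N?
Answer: 584333929/632025 ≈ 924.54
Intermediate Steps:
h = 1/159 (h = 1/((4 - 1*4) + 159) = 1/((4 - 4) + 159) = 1/(0 + 159) = 1/159 ≈ 0.0062893)
(z(6/(-2) + L(2)/(-5), 10) + h)² = (-8*(6/(-2) + 4/(-5)) + 1/159)² = (-8*(6*(-½) + 4*(-⅕)) + 1/159)² = (-8*(-3 - ⅘) + 1/159)² = (-8*(-19/5) + 1/159)² = (152/5 + 1/159)² = (24173/795)² = 584333929/632025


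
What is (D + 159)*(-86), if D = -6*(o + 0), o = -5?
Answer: -16254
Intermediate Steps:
D = 30 (D = -6*(-5 + 0) = -6*(-5) = 30)
(D + 159)*(-86) = (30 + 159)*(-86) = 189*(-86) = -16254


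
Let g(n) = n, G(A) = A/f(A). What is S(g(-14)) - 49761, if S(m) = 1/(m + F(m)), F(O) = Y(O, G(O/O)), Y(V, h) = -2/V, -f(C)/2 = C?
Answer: -4826824/97 ≈ -49761.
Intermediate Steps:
f(C) = -2*C
G(A) = -1/2 (G(A) = A/((-2*A)) = A*(-1/(2*A)) = -1/2)
F(O) = -2/O
S(m) = 1/(m - 2/m)
S(g(-14)) - 49761 = -14/(-2 + (-14)**2) - 49761 = -14/(-2 + 196) - 49761 = -14/194 - 49761 = -14*1/194 - 49761 = -7/97 - 49761 = -4826824/97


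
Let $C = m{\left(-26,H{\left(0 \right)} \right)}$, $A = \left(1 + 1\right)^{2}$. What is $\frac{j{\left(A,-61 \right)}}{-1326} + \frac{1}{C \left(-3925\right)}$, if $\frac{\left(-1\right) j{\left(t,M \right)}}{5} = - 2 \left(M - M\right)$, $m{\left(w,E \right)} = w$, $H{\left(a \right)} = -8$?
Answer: $\frac{1}{102050} \approx 9.7991 \cdot 10^{-6}$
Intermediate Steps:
$A = 4$ ($A = 2^{2} = 4$)
$C = -26$
$j{\left(t,M \right)} = 0$ ($j{\left(t,M \right)} = - 5 \left(- 2 \left(M - M\right)\right) = - 5 \left(\left(-2\right) 0\right) = \left(-5\right) 0 = 0$)
$\frac{j{\left(A,-61 \right)}}{-1326} + \frac{1}{C \left(-3925\right)} = \frac{0}{-1326} + \frac{1}{\left(-26\right) \left(-3925\right)} = 0 \left(- \frac{1}{1326}\right) - - \frac{1}{102050} = 0 + \frac{1}{102050} = \frac{1}{102050}$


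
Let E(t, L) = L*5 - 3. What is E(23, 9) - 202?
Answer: -160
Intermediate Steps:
E(t, L) = -3 + 5*L (E(t, L) = 5*L - 3 = -3 + 5*L)
E(23, 9) - 202 = (-3 + 5*9) - 202 = (-3 + 45) - 202 = 42 - 202 = -160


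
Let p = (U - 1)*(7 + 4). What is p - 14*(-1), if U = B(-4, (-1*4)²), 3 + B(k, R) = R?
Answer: 146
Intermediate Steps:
B(k, R) = -3 + R
U = 13 (U = -3 + (-1*4)² = -3 + (-4)² = -3 + 16 = 13)
p = 132 (p = (13 - 1)*(7 + 4) = 12*11 = 132)
p - 14*(-1) = 132 - 14*(-1) = 132 + 14 = 146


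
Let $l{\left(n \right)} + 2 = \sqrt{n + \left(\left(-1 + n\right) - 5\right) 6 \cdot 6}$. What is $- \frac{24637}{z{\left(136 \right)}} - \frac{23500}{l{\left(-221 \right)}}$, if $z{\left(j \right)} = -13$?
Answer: $\frac{207487889}{109161} + \frac{23500 i \sqrt{8393}}{8397} \approx 1900.8 + 256.39 i$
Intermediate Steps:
$l{\left(n \right)} = -2 + \sqrt{-216 + 37 n}$ ($l{\left(n \right)} = -2 + \sqrt{n + \left(\left(-1 + n\right) - 5\right) 6 \cdot 6} = -2 + \sqrt{n + \left(-6 + n\right) 6 \cdot 6} = -2 + \sqrt{n + \left(-36 + 6 n\right) 6} = -2 + \sqrt{n + \left(-216 + 36 n\right)} = -2 + \sqrt{-216 + 37 n}$)
$- \frac{24637}{z{\left(136 \right)}} - \frac{23500}{l{\left(-221 \right)}} = - \frac{24637}{-13} - \frac{23500}{-2 + \sqrt{-216 + 37 \left(-221\right)}} = \left(-24637\right) \left(- \frac{1}{13}\right) - \frac{23500}{-2 + \sqrt{-216 - 8177}} = \frac{24637}{13} - \frac{23500}{-2 + \sqrt{-8393}} = \frac{24637}{13} - \frac{23500}{-2 + i \sqrt{8393}}$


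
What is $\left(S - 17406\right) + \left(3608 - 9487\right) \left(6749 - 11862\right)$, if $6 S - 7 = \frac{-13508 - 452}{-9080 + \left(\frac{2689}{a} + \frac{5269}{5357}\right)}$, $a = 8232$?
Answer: $\frac{6560492900859367757}{218377932294} \approx 3.0042 \cdot 10^{7}$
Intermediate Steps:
$S = \frac{310739670983}{218377932294}$ ($S = \frac{7}{6} + \frac{\left(-13508 - 452\right) \frac{1}{-9080 + \left(\frac{2689}{8232} + \frac{5269}{5357}\right)}}{6} = \frac{7}{6} + \frac{\left(-13960\right) \frac{1}{-9080 + \left(2689 \cdot \frac{1}{8232} + 5269 \cdot \frac{1}{5357}\right)}}{6} = \frac{7}{6} + \frac{\left(-13960\right) \frac{1}{-9080 + \left(\frac{2689}{8232} + \frac{479}{487}\right)}}{6} = \frac{7}{6} + \frac{\left(-13960\right) \frac{1}{-9080 + \frac{5252671}{4008984}}}{6} = \frac{7}{6} + \frac{\left(-13960\right) \frac{1}{- \frac{36396322049}{4008984}}}{6} = \frac{7}{6} + \frac{\left(-13960\right) \left(- \frac{4008984}{36396322049}\right)}{6} = \frac{7}{6} + \frac{1}{6} \cdot \frac{55965416640}{36396322049} = \frac{7}{6} + \frac{9327569440}{36396322049} = \frac{310739670983}{218377932294} \approx 1.4229$)
$\left(S - 17406\right) + \left(3608 - 9487\right) \left(6749 - 11862\right) = \left(\frac{310739670983}{218377932294} - 17406\right) + \left(3608 - 9487\right) \left(6749 - 11862\right) = - \frac{3800775549838381}{218377932294} - -30059327 = - \frac{3800775549838381}{218377932294} + 30059327 = \frac{6560492900859367757}{218377932294}$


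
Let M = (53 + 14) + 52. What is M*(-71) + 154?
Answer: -8295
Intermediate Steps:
M = 119 (M = 67 + 52 = 119)
M*(-71) + 154 = 119*(-71) + 154 = -8449 + 154 = -8295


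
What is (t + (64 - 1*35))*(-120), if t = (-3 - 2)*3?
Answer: -1680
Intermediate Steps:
t = -15 (t = -5*3 = -15)
(t + (64 - 1*35))*(-120) = (-15 + (64 - 1*35))*(-120) = (-15 + (64 - 35))*(-120) = (-15 + 29)*(-120) = 14*(-120) = -1680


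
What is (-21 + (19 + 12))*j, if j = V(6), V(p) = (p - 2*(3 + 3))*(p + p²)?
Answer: -2520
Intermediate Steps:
V(p) = (-12 + p)*(p + p²) (V(p) = (p - 2*6)*(p + p²) = (p - 12)*(p + p²) = (-12 + p)*(p + p²))
j = -252 (j = 6*(-12 + 6² - 11*6) = 6*(-12 + 36 - 66) = 6*(-42) = -252)
(-21 + (19 + 12))*j = (-21 + (19 + 12))*(-252) = (-21 + 31)*(-252) = 10*(-252) = -2520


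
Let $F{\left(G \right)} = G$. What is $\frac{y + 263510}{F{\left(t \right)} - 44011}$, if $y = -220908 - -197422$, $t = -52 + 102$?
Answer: $- \frac{240024}{43961} \approx -5.4599$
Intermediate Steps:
$t = 50$
$y = -23486$ ($y = -220908 + 197422 = -23486$)
$\frac{y + 263510}{F{\left(t \right)} - 44011} = \frac{-23486 + 263510}{50 - 44011} = \frac{240024}{-43961} = 240024 \left(- \frac{1}{43961}\right) = - \frac{240024}{43961}$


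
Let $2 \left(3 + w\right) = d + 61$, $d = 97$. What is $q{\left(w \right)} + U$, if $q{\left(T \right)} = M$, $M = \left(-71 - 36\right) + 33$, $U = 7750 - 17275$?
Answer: $-9599$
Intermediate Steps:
$U = -9525$
$w = 76$ ($w = -3 + \frac{97 + 61}{2} = -3 + \frac{1}{2} \cdot 158 = -3 + 79 = 76$)
$M = -74$ ($M = -107 + 33 = -74$)
$q{\left(T \right)} = -74$
$q{\left(w \right)} + U = -74 - 9525 = -9599$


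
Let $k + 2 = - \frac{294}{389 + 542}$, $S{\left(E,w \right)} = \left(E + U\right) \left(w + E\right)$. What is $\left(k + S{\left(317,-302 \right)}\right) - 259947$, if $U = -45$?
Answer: $- \frac{4861517}{19} \approx -2.5587 \cdot 10^{5}$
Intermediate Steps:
$S{\left(E,w \right)} = \left(-45 + E\right) \left(E + w\right)$ ($S{\left(E,w \right)} = \left(E - 45\right) \left(w + E\right) = \left(-45 + E\right) \left(E + w\right)$)
$k = - \frac{44}{19}$ ($k = -2 - \frac{294}{389 + 542} = -2 - \frac{294}{931} = -2 - \frac{6}{19} = - \frac{44}{19} \approx -2.3158$)
$\left(k + S{\left(317,-302 \right)}\right) - 259947 = \left(- \frac{44}{19} + \left(317^{2} - 14265 - -13590 + 317 \left(-302\right)\right)\right) - 259947 = \left(- \frac{44}{19} + \left(100489 - 14265 + 13590 - 95734\right)\right) - 259947 = \left(- \frac{44}{19} + 4080\right) - 259947 = \frac{77476}{19} - 259947 = - \frac{4861517}{19}$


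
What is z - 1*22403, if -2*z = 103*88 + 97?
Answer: -53967/2 ≈ -26984.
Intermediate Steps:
z = -9161/2 (z = -(103*88 + 97)/2 = -(9064 + 97)/2 = -½*9161 = -9161/2 ≈ -4580.5)
z - 1*22403 = -9161/2 - 1*22403 = -9161/2 - 22403 = -53967/2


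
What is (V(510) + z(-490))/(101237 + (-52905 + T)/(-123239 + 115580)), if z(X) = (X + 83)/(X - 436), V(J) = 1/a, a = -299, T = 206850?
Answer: 4468379/1036900136116 ≈ 4.3094e-6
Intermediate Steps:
V(J) = -1/299 (V(J) = 1/(-299) = -1/299)
z(X) = (83 + X)/(-436 + X)
(V(510) + z(-490))/(101237 + (-52905 + T)/(-123239 + 115580)) = (-1/299 + (83 - 490)/(-436 - 490))/(101237 + (-52905 + 206850)/(-123239 + 115580)) = (-1/299 - 407/(-926))/(101237 + 153945/(-7659)) = (-1/299 - 1/926*(-407))/(101237 + 153945*(-1/7659)) = (-1/299 + 407/926)/(101237 - 17105/851) = 120767/(276874*(86135582/851)) = (120767/276874)*(851/86135582) = 4468379/1036900136116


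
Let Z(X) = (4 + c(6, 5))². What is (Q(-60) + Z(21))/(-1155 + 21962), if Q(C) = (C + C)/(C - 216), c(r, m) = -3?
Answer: 33/478561 ≈ 6.8957e-5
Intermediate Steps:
Q(C) = 2*C/(-216 + C) (Q(C) = (2*C)/(-216 + C) = 2*C/(-216 + C))
Z(X) = 1 (Z(X) = (4 - 3)² = 1² = 1)
(Q(-60) + Z(21))/(-1155 + 21962) = (2*(-60)/(-216 - 60) + 1)/(-1155 + 21962) = (2*(-60)/(-276) + 1)/20807 = (2*(-60)*(-1/276) + 1)*(1/20807) = (10/23 + 1)*(1/20807) = (33/23)*(1/20807) = 33/478561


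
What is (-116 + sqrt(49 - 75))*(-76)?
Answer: 8816 - 76*I*sqrt(26) ≈ 8816.0 - 387.53*I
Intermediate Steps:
(-116 + sqrt(49 - 75))*(-76) = (-116 + sqrt(-26))*(-76) = (-116 + I*sqrt(26))*(-76) = 8816 - 76*I*sqrt(26)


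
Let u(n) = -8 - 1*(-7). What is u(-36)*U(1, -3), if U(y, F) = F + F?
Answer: 6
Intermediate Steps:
U(y, F) = 2*F
u(n) = -1 (u(n) = -8 + 7 = -1)
u(-36)*U(1, -3) = -2*(-3) = -1*(-6) = 6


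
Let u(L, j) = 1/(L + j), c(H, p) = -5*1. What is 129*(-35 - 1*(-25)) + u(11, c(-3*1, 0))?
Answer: -7739/6 ≈ -1289.8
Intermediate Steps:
c(H, p) = -5
129*(-35 - 1*(-25)) + u(11, c(-3*1, 0)) = 129*(-35 - 1*(-25)) + 1/(11 - 5) = 129*(-35 + 25) + 1/6 = 129*(-10) + ⅙ = -1290 + ⅙ = -7739/6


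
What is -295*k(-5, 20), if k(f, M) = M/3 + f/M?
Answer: -22715/12 ≈ -1892.9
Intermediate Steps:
k(f, M) = M/3 + f/M (k(f, M) = M*(1/3) + f/M = M/3 + f/M)
-295*k(-5, 20) = -295*((1/3)*20 - 5/20) = -295*(20/3 - 5*1/20) = -295*(20/3 - 1/4) = -295*77/12 = -22715/12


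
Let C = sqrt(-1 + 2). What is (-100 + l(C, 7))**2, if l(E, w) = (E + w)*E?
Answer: 8464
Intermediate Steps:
C = 1 (C = sqrt(1) = 1)
l(E, w) = E*(E + w)
(-100 + l(C, 7))**2 = (-100 + 1*(1 + 7))**2 = (-100 + 1*8)**2 = (-100 + 8)**2 = (-92)**2 = 8464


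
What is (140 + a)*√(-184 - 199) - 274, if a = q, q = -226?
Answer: -274 - 86*I*√383 ≈ -274.0 - 1683.1*I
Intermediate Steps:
a = -226
(140 + a)*√(-184 - 199) - 274 = (140 - 226)*√(-184 - 199) - 274 = -86*I*√383 - 274 = -274 - 86*I*√383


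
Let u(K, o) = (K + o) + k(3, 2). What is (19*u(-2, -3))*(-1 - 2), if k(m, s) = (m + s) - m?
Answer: 171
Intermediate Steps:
k(m, s) = s
u(K, o) = 2 + K + o (u(K, o) = (K + o) + 2 = 2 + K + o)
(19*u(-2, -3))*(-1 - 2) = (19*(2 - 2 - 3))*(-1 - 2) = (19*(-3))*(-3) = -57*(-3) = 171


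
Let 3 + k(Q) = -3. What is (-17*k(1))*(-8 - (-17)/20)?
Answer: -7293/10 ≈ -729.30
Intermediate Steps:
k(Q) = -6 (k(Q) = -3 - 3 = -6)
(-17*k(1))*(-8 - (-17)/20) = (-17*(-6))*(-8 - (-17)/20) = 102*(-8 - (-17)/20) = 102*(-8 - 1*(-17/20)) = 102*(-8 + 17/20) = 102*(-143/20) = -7293/10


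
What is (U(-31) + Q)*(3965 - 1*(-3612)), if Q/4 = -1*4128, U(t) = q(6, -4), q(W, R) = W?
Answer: -125065962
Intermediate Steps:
U(t) = 6
Q = -16512 (Q = 4*(-1*4128) = 4*(-4128) = -16512)
(U(-31) + Q)*(3965 - 1*(-3612)) = (6 - 16512)*(3965 - 1*(-3612)) = -16506*(3965 + 3612) = -16506*7577 = -125065962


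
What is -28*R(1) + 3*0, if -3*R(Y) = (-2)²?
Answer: 112/3 ≈ 37.333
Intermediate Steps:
R(Y) = -4/3 (R(Y) = -⅓*(-2)² = -⅓*4 = -4/3)
-28*R(1) + 3*0 = -28*(-4/3) + 3*0 = 112/3 + 0 = 112/3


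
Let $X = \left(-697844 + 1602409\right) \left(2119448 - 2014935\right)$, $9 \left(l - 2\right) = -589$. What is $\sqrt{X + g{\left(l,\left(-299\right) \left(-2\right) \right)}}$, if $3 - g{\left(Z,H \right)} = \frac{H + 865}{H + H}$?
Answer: $\frac{3 \sqrt{3756383743957195}}{598} \approx 3.0747 \cdot 10^{5}$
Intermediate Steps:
$l = - \frac{571}{9}$ ($l = 2 + \frac{1}{9} \left(-589\right) = 2 - \frac{589}{9} = - \frac{571}{9} \approx -63.444$)
$g{\left(Z,H \right)} = 3 - \frac{865 + H}{2 H}$ ($g{\left(Z,H \right)} = 3 - \frac{H + 865}{H + H} = 3 - \frac{865 + H}{2 H}$)
$X = 94538801845$ ($X = 904565 \cdot 104513 = 94538801845$)
$\sqrt{X + g{\left(l,\left(-299\right) \left(-2\right) \right)}} = \sqrt{94538801845 + \frac{5 \left(-173 - -598\right)}{2 \left(\left(-299\right) \left(-2\right)\right)}} = \sqrt{94538801845 + \frac{5 \left(-173 + 598\right)}{2 \cdot 598}} = \sqrt{94538801845 + \frac{5}{2} \cdot \frac{1}{598} \cdot 425} = \sqrt{94538801845 + \frac{2125}{1196}} = \sqrt{\frac{113068407008745}{1196}} = \frac{3 \sqrt{3756383743957195}}{598}$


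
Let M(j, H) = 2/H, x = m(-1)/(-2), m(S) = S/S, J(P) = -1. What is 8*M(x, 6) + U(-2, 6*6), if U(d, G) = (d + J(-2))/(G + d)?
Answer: 263/102 ≈ 2.5784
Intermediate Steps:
m(S) = 1
x = -½ (x = 1/(-2) = 1*(-½) = -½ ≈ -0.50000)
U(d, G) = (-1 + d)/(G + d) (U(d, G) = (d - 1)/(G + d) = (-1 + d)/(G + d))
8*M(x, 6) + U(-2, 6*6) = 8*(2/6) + (-1 - 2)/(6*6 - 2) = 8*(2*(⅙)) - 3/(36 - 2) = 8*(⅓) - 3/34 = 8/3 + (1/34)*(-3) = 8/3 - 3/34 = 263/102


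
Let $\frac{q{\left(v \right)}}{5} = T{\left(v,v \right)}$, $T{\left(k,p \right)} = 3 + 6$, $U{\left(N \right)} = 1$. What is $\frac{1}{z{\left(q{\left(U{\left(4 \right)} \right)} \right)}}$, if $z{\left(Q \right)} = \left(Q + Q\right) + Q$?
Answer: $\frac{1}{135} \approx 0.0074074$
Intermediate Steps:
$T{\left(k,p \right)} = 9$
$q{\left(v \right)} = 45$ ($q{\left(v \right)} = 5 \cdot 9 = 45$)
$z{\left(Q \right)} = 3 Q$ ($z{\left(Q \right)} = 2 Q + Q = 3 Q$)
$\frac{1}{z{\left(q{\left(U{\left(4 \right)} \right)} \right)}} = \frac{1}{3 \cdot 45} = \frac{1}{135}$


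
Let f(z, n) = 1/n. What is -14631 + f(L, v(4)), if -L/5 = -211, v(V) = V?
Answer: -58523/4 ≈ -14631.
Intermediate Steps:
L = 1055 (L = -5*(-211) = 1055)
-14631 + f(L, v(4)) = -14631 + 1/4 = -58523/4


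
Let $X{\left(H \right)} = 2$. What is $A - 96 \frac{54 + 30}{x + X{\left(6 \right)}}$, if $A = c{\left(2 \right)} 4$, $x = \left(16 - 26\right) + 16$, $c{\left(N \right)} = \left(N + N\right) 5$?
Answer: $-928$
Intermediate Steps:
$c{\left(N \right)} = 10 N$ ($c{\left(N \right)} = 2 N 5 = 10 N$)
$x = 6$ ($x = -10 + 16 = 6$)
$A = 80$ ($A = 10 \cdot 2 \cdot 4 = 20 \cdot 4 = 80$)
$A - 96 \frac{54 + 30}{x + X{\left(6 \right)}} = 80 - 96 \frac{54 + 30}{6 + 2} = 80 - 96 \cdot \frac{84}{8} = 80 - 96 \cdot 84 \cdot \frac{1}{8} = 80 - 1008 = -928$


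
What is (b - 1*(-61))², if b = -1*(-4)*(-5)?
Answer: 1681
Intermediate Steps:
b = -20 (b = 4*(-5) = -20)
(b - 1*(-61))² = (-20 - 1*(-61))² = (-20 + 61)² = 41² = 1681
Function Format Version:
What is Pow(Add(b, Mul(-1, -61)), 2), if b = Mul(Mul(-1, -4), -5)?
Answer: 1681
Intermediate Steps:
b = -20 (b = Mul(4, -5) = -20)
Pow(Add(b, Mul(-1, -61)), 2) = Pow(Add(-20, Mul(-1, -61)), 2) = Pow(Add(-20, 61), 2) = Pow(41, 2) = 1681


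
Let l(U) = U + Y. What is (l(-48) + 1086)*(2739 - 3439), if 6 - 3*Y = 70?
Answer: -2135000/3 ≈ -7.1167e+5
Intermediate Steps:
Y = -64/3 (Y = 2 - 1/3*70 = 2 - 70/3 = -64/3 ≈ -21.333)
l(U) = -64/3 + U (l(U) = U - 64/3 = -64/3 + U)
(l(-48) + 1086)*(2739 - 3439) = ((-64/3 - 48) + 1086)*(2739 - 3439) = (-208/3 + 1086)*(-700) = (3050/3)*(-700) = -2135000/3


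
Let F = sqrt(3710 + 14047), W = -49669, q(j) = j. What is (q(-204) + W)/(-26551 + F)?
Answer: 1324178023/704937844 + 149619*sqrt(1973)/704937844 ≈ 1.8879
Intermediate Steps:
F = 3*sqrt(1973) (F = sqrt(17757) = 3*sqrt(1973) ≈ 133.26)
(q(-204) + W)/(-26551 + F) = (-204 - 49669)/(-26551 + 3*sqrt(1973)) = -49873/(-26551 + 3*sqrt(1973))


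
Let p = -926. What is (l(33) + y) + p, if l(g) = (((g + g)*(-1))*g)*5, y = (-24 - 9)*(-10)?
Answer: -11486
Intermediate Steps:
y = 330 (y = -33*(-10) = 330)
l(g) = -10*g² (l(g) = (((2*g)*(-1))*g)*5 = ((-2*g)*g)*5 = -2*g²*5 = -10*g²)
(l(33) + y) + p = (-10*33² + 330) - 926 = (-10*1089 + 330) - 926 = (-10890 + 330) - 926 = -10560 - 926 = -11486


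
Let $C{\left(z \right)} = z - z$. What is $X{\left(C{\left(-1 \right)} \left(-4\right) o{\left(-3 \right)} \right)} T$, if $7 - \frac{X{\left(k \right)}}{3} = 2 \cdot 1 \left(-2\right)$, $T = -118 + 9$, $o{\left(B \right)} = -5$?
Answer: $-3597$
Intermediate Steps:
$C{\left(z \right)} = 0$
$T = -109$
$X{\left(k \right)} = 33$ ($X{\left(k \right)} = 21 - 3 \cdot 2 \cdot 1 \left(-2\right) = 21 - 3 \cdot 2 \left(-2\right) = 21 - -12 = 21 + 12 = 33$)
$X{\left(C{\left(-1 \right)} \left(-4\right) o{\left(-3 \right)} \right)} T = 33 \left(-109\right) = -3597$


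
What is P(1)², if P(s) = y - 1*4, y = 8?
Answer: 16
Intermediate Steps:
P(s) = 4 (P(s) = 8 - 1*4 = 8 - 4 = 4)
P(1)² = 4² = 16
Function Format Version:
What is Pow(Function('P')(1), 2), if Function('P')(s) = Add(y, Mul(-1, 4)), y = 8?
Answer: 16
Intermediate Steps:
Function('P')(s) = 4 (Function('P')(s) = Add(8, Mul(-1, 4)) = Add(8, -4) = 4)
Pow(Function('P')(1), 2) = Pow(4, 2) = 16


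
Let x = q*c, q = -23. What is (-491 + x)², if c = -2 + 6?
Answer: 339889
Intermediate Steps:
c = 4
x = -92 (x = -23*4 = -92)
(-491 + x)² = (-491 - 92)² = (-583)² = 339889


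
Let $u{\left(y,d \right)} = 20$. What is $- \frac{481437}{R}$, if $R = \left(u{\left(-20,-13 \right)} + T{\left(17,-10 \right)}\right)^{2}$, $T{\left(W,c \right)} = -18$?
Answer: $- \frac{481437}{4} \approx -1.2036 \cdot 10^{5}$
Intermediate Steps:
$R = 4$ ($R = \left(20 - 18\right)^{2} = 2^{2} = 4$)
$- \frac{481437}{R} = - \frac{481437}{4}$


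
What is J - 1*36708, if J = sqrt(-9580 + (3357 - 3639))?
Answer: -36708 + I*sqrt(9862) ≈ -36708.0 + 99.308*I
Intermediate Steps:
J = I*sqrt(9862) (J = sqrt(-9580 - 282) = sqrt(-9862) = I*sqrt(9862) ≈ 99.308*I)
J - 1*36708 = I*sqrt(9862) - 1*36708 = I*sqrt(9862) - 36708 = -36708 + I*sqrt(9862)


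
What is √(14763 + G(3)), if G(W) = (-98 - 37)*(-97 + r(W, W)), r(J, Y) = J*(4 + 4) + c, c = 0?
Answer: √24618 ≈ 156.90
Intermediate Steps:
r(J, Y) = 8*J (r(J, Y) = J*(4 + 4) + 0 = J*8 + 0 = 8*J + 0 = 8*J)
G(W) = 13095 - 1080*W (G(W) = (-98 - 37)*(-97 + 8*W) = -135*(-97 + 8*W) = 13095 - 1080*W)
√(14763 + G(3)) = √(14763 + (13095 - 1080*3)) = √(14763 + (13095 - 3240)) = √(14763 + 9855) = √24618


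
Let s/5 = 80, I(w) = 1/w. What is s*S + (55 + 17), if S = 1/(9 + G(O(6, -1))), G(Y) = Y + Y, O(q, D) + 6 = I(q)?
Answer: -78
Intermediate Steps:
I(w) = 1/w
s = 400 (s = 5*80 = 400)
O(q, D) = -6 + 1/q
G(Y) = 2*Y
S = -3/8 (S = 1/(9 + 2*(-6 + 1/6)) = 1/(9 + 2*(-35/6)) = 1/(9 - 35/3) = 1/(-8/3) = -3/8 ≈ -0.37500)
s*S + (55 + 17) = 400*(-3/8) + (55 + 17) = -150 + 72 = -78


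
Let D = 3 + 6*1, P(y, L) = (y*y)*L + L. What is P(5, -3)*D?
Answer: -702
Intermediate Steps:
P(y, L) = L + L*y² (P(y, L) = y²*L + L = L*y² + L = L + L*y²)
D = 9 (D = 3 + 6 = 9)
P(5, -3)*D = -3*(1 + 5²)*9 = -3*(1 + 25)*9 = -3*26*9 = -78*9 = -702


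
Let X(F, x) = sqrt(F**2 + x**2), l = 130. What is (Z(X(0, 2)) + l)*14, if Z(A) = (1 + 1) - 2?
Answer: 1820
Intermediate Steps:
Z(A) = 0 (Z(A) = 2 - 2 = 0)
(Z(X(0, 2)) + l)*14 = (0 + 130)*14 = 130*14 = 1820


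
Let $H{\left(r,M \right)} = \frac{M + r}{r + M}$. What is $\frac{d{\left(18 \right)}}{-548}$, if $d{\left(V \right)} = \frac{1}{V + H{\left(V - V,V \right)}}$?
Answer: $- \frac{1}{10412} \approx -9.6043 \cdot 10^{-5}$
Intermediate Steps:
$H{\left(r,M \right)} = 1$ ($H{\left(r,M \right)} = \frac{M + r}{M + r} = 1$)
$d{\left(V \right)} = \frac{1}{1 + V}$ ($d{\left(V \right)} = \frac{1}{V + 1} = \frac{1}{1 + V}$)
$\frac{d{\left(18 \right)}}{-548} = \frac{1}{\left(1 + 18\right) \left(-548\right)} = \frac{1}{19} \left(- \frac{1}{548}\right) = - \frac{1}{10412}$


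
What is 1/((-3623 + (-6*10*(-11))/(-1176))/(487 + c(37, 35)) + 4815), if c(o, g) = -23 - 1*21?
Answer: 43414/208683301 ≈ 0.00020804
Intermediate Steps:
c(o, g) = -44 (c(o, g) = -23 - 21 = -44)
1/((-3623 + (-6*10*(-11))/(-1176))/(487 + c(37, 35)) + 4815) = 1/((-3623 + (-6*10*(-11))/(-1176))/(487 - 44) + 4815) = 1/((-3623 - 60*(-11)*(-1/1176))/443 + 4815) = 1/((-3623 + 660*(-1/1176))*(1/443) + 4815) = 1/((-3623 - 55/98)*(1/443) + 4815) = 1/(-355109/98*1/443 + 4815) = 1/(-355109/43414 + 4815) = 1/(208683301/43414) = 43414/208683301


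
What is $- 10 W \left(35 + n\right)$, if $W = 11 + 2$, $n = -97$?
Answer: $8060$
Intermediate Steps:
$W = 13$
$- 10 W \left(35 + n\right) = \left(-10\right) 13 \left(35 - 97\right) = \left(-130\right) \left(-62\right) = 8060$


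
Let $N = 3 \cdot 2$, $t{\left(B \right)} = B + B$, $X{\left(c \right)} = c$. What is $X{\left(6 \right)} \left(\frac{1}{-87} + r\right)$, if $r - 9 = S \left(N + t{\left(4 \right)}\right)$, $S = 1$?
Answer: $\frac{4000}{29} \approx 137.93$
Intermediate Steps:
$t{\left(B \right)} = 2 B$
$N = 6$
$r = 23$ ($r = 9 + 1 \left(6 + 2 \cdot 4\right) = 9 + 1 \left(6 + 8\right) = 9 + 1 \cdot 14 = 9 + 14 = 23$)
$X{\left(6 \right)} \left(\frac{1}{-87} + r\right) = 6 \left(\frac{1}{-87} + 23\right) = 6 \left(- \frac{1}{87} + 23\right) = 6 \cdot \frac{2000}{87} = \frac{4000}{29}$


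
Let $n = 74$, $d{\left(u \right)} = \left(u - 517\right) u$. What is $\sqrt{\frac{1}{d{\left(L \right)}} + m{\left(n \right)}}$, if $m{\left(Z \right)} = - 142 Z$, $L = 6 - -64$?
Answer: $\frac{i \sqrt{10288005594090}}{31290} \approx 102.51 i$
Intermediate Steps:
$L = 70$ ($L = 6 + 64 = 70$)
$d{\left(u \right)} = u \left(-517 + u\right)$ ($d{\left(u \right)} = \left(-517 + u\right) u = u \left(-517 + u\right)$)
$\sqrt{\frac{1}{d{\left(L \right)}} + m{\left(n \right)}} = \sqrt{\frac{1}{70 \left(-517 + 70\right)} - 10508} = \sqrt{\frac{1}{70 \left(-447\right)} - 10508} = \sqrt{\frac{1}{-31290} - 10508} = \sqrt{- \frac{1}{31290} - 10508} = \sqrt{- \frac{328795321}{31290}} = \frac{i \sqrt{10288005594090}}{31290}$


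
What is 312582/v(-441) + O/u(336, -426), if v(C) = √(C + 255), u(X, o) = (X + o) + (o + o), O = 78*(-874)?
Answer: 11362/157 - 52097*I*√186/31 ≈ 72.369 - 22920.0*I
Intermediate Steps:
O = -68172
u(X, o) = X + 3*o (u(X, o) = (X + o) + 2*o = X + 3*o)
v(C) = √(255 + C)
312582/v(-441) + O/u(336, -426) = 312582/(√(255 - 441)) - 68172/(336 + 3*(-426)) = 312582/(√(-186)) - 68172/(336 - 1278) = 312582/((I*√186)) - 68172/(-942) = 312582*(-I*√186/186) - 68172*(-1/942) = -52097*I*√186/31 + 11362/157 = 11362/157 - 52097*I*√186/31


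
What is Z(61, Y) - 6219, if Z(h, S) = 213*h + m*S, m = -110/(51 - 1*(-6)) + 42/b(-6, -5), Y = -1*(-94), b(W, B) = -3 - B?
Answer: 488296/57 ≈ 8566.6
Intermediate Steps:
Y = 94
m = 1087/57 (m = -110/(51 - 1*(-6)) + 42/(-3 - 1*(-5)) = -110/(51 + 6) + 42/(-3 + 5) = -110/57 + 42/2 = -110*1/57 + 42*(1/2) = -110/57 + 21 = 1087/57 ≈ 19.070)
Z(h, S) = 213*h + 1087*S/57
Z(61, Y) - 6219 = (213*61 + (1087/57)*94) - 6219 = (12993 + 102178/57) - 6219 = 842779/57 - 6219 = 488296/57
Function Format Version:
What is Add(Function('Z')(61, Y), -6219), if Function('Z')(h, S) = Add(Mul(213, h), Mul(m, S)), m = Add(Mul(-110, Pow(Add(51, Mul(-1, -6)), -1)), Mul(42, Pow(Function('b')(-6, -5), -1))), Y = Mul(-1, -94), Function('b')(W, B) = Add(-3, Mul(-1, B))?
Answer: Rational(488296, 57) ≈ 8566.6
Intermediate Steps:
Y = 94
m = Rational(1087, 57) (m = Add(Mul(-110, Pow(Add(51, Mul(-1, -6)), -1)), Mul(42, Pow(Add(-3, Mul(-1, -5)), -1))) = Add(Mul(-110, Pow(Add(51, 6), -1)), Mul(42, Pow(Add(-3, 5), -1))) = Add(Mul(-110, Pow(57, -1)), Mul(42, Pow(2, -1))) = Add(Mul(-110, Rational(1, 57)), Mul(42, Rational(1, 2))) = Add(Rational(-110, 57), 21) = Rational(1087, 57) ≈ 19.070)
Function('Z')(h, S) = Add(Mul(213, h), Mul(Rational(1087, 57), S))
Add(Function('Z')(61, Y), -6219) = Add(Add(Mul(213, 61), Mul(Rational(1087, 57), 94)), -6219) = Add(Add(12993, Rational(102178, 57)), -6219) = Add(Rational(842779, 57), -6219) = Rational(488296, 57)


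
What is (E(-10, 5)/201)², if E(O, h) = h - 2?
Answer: 1/4489 ≈ 0.00022277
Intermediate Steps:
E(O, h) = -2 + h
(E(-10, 5)/201)² = ((-2 + 5)/201)² = (3*(1/201))² = (1/67)² = 1/4489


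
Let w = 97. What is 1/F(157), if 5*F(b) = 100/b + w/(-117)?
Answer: -91845/3529 ≈ -26.026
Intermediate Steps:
F(b) = -97/585 + 20/b (F(b) = (100/b + 97/(-117))/5 = (100/b + 97*(-1/117))/5 = (100/b - 97/117)/5 = (-97/117 + 100/b)/5 = -97/585 + 20/b)
1/F(157) = 1/(-97/585 + 20/157) = 1/(-3529/91845) = -91845/3529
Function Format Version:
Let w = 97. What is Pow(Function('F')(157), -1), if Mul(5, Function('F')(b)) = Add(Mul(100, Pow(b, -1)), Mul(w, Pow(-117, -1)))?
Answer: Rational(-91845, 3529) ≈ -26.026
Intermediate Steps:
Function('F')(b) = Add(Rational(-97, 585), Mul(20, Pow(b, -1))) (Function('F')(b) = Mul(Rational(1, 5), Add(Mul(100, Pow(b, -1)), Mul(97, Pow(-117, -1)))) = Mul(Rational(1, 5), Add(Mul(100, Pow(b, -1)), Mul(97, Rational(-1, 117)))) = Mul(Rational(1, 5), Add(Mul(100, Pow(b, -1)), Rational(-97, 117))) = Mul(Rational(1, 5), Add(Rational(-97, 117), Mul(100, Pow(b, -1)))) = Add(Rational(-97, 585), Mul(20, Pow(b, -1))))
Pow(Function('F')(157), -1) = Pow(Add(Rational(-97, 585), Mul(20, Pow(157, -1))), -1) = Pow(Add(Rational(-97, 585), Mul(20, Rational(1, 157))), -1) = Pow(Add(Rational(-97, 585), Rational(20, 157)), -1) = Pow(Rational(-3529, 91845), -1) = Rational(-91845, 3529)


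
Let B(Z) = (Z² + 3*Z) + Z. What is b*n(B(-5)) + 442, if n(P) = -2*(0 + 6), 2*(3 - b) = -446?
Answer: -2270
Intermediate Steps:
b = 226 (b = 3 - ½*(-446) = 3 + 223 = 226)
B(Z) = Z² + 4*Z
n(P) = -12 (n(P) = -2*6 = -12)
b*n(B(-5)) + 442 = 226*(-12) + 442 = -2712 + 442 = -2270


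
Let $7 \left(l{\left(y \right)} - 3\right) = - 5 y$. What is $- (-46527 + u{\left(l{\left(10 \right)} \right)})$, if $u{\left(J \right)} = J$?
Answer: $\frac{325718}{7} \approx 46531.0$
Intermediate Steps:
$l{\left(y \right)} = 3 - \frac{5 y}{7}$ ($l{\left(y \right)} = 3 + \frac{\left(-5\right) y}{7} = 3 - \frac{5 y}{7}$)
$- (-46527 + u{\left(l{\left(10 \right)} \right)}) = - (-46527 + \left(3 - \frac{50}{7}\right)) = - (-46527 - \frac{29}{7}) = \left(-1\right) \left(- \frac{325718}{7}\right) = \frac{325718}{7}$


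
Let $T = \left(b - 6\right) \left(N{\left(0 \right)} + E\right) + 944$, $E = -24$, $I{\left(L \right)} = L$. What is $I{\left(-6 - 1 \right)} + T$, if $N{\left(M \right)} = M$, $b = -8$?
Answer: $1273$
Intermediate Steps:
$T = 1280$ ($T = \left(-8 - 6\right) \left(0 - 24\right) + 944 = \left(-14\right) \left(-24\right) + 944 = 336 + 944 = 1280$)
$I{\left(-6 - 1 \right)} + T = \left(-6 - 1\right) + 1280 = -7 + 1280 = 1273$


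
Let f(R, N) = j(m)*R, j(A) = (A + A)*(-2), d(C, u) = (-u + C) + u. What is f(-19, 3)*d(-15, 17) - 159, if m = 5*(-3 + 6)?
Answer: -17259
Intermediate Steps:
d(C, u) = C (d(C, u) = (C - u) + u = C)
m = 15 (m = 5*3 = 15)
j(A) = -4*A (j(A) = (2*A)*(-2) = -4*A)
f(R, N) = -60*R (f(R, N) = (-4*15)*R = -60*R)
f(-19, 3)*d(-15, 17) - 159 = -60*(-19)*(-15) - 159 = 1140*(-15) - 159 = -17100 - 159 = -17259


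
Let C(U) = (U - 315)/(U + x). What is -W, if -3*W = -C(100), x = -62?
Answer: 215/114 ≈ 1.8860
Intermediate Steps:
C(U) = (-315 + U)/(-62 + U) (C(U) = (U - 315)/(U - 62) = (-315 + U)/(-62 + U))
W = -215/114 (W = -(-1)*(-315 + 100)/(-62 + 100)/3 = -(-1)*-215/38/3 = -(-1)*(1/38)*(-215)/3 = -(-1)*(-215)/(3*38) = -⅓*215/38 = -215/114 ≈ -1.8860)
-W = -1*(-215/114) = 215/114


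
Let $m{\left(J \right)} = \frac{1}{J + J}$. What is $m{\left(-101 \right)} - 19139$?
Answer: $- \frac{3866079}{202} \approx -19139.0$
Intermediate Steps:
$m{\left(J \right)} = \frac{1}{2 J}$
$m{\left(-101 \right)} - 19139 = \frac{1}{2 \left(-101\right)} - 19139 = \frac{1}{2} \left(- \frac{1}{101}\right) - 19139 = - \frac{1}{202} - 19139 = - \frac{3866079}{202}$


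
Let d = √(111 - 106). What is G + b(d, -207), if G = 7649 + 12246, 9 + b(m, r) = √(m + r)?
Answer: 19886 + √(-207 + √5) ≈ 19886.0 + 14.31*I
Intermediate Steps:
d = √5 ≈ 2.2361
b(m, r) = -9 + √(m + r)
G = 19895
G + b(d, -207) = 19895 + (-9 + √(√5 - 207)) = 19895 + (-9 + √(-207 + √5)) = 19886 + √(-207 + √5)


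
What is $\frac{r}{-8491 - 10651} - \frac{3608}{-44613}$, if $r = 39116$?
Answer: $- \frac{838008886}{426991023} \approx -1.9626$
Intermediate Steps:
$\frac{r}{-8491 - 10651} - \frac{3608}{-44613} = \frac{39116}{-8491 - 10651} - \frac{3608}{-44613} = \frac{39116}{-8491 - 10651} - - \frac{3608}{44613} = \frac{39116}{-19142} + \frac{3608}{44613} = 39116 \left(- \frac{1}{19142}\right) + \frac{3608}{44613} = - \frac{19558}{9571} + \frac{3608}{44613} = - \frac{838008886}{426991023}$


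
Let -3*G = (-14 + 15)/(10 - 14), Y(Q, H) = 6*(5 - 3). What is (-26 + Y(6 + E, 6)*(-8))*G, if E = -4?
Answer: -61/6 ≈ -10.167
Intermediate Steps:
Y(Q, H) = 12 (Y(Q, H) = 6*2 = 12)
G = 1/12 (G = -(-14 + 15)/(3*(10 - 14)) = -1/(3*(-4)) = -(-1)/(3*4) = -⅓*(-¼) = 1/12 ≈ 0.083333)
(-26 + Y(6 + E, 6)*(-8))*G = (-26 + 12*(-8))*(1/12) = (-26 - 96)*(1/12) = -122*1/12 = -61/6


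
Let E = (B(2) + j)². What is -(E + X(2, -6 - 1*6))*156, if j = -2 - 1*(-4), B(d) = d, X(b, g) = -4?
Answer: -1872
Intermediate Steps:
j = 2 (j = -2 + 4 = 2)
E = 16 (E = (2 + 2)² = 4² = 16)
-(E + X(2, -6 - 1*6))*156 = -(16 - 4)*156 = -12*156 = -1*1872 = -1872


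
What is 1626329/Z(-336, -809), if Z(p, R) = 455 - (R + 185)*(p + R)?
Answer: -1626329/714025 ≈ -2.2777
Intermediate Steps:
Z(p, R) = 455 - (185 + R)*(R + p)
1626329/Z(-336, -809) = 1626329/(455 - 1*(-809)² - 185*(-809) - 185*(-336) - 1*(-809)*(-336)) = 1626329/(455 - 1*654481 + 149665 + 62160 - 271824) = 1626329/(455 - 654481 + 149665 + 62160 - 271824) = 1626329/(-714025) = 1626329*(-1/714025) = -1626329/714025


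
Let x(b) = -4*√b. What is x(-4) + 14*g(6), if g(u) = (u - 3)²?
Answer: 126 - 8*I ≈ 126.0 - 8.0*I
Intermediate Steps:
g(u) = (-3 + u)²
x(-4) + 14*g(6) = -8*I + 14*(-3 + 6)² = -8*I + 14*3² = -8*I + 14*9 = -8*I + 126 = 126 - 8*I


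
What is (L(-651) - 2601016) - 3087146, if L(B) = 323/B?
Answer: -3702993785/651 ≈ -5.6882e+6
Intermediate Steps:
(L(-651) - 2601016) - 3087146 = (323/(-651) - 2601016) - 3087146 = (323*(-1/651) - 2601016) - 3087146 = (-323/651 - 2601016) - 3087146 = -1693261739/651 - 3087146 = -3702993785/651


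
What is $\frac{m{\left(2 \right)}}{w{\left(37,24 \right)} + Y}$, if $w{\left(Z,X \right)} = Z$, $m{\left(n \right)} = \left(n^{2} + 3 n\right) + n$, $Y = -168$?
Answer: $- \frac{12}{131} \approx -0.091603$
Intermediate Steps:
$m{\left(n \right)} = n^{2} + 4 n$
$\frac{m{\left(2 \right)}}{w{\left(37,24 \right)} + Y} = \frac{2 \left(4 + 2\right)}{37 - 168} = \frac{2 \cdot 6}{-131} = 12 \left(- \frac{1}{131}\right) = - \frac{12}{131}$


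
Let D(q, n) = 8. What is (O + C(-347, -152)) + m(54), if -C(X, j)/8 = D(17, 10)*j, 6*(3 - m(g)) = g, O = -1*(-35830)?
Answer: 45552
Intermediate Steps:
O = 35830
m(g) = 3 - g/6
C(X, j) = -64*j
(O + C(-347, -152)) + m(54) = (35830 - 64*(-152)) + (3 - ⅙*54) = (35830 + 9728) + (3 - 9) = 45558 - 6 = 45552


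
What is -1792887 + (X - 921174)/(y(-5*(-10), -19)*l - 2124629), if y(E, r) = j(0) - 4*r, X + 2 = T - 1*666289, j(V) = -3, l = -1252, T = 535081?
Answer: -3973081361791/2216025 ≈ -1.7929e+6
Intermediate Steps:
X = -131210 (X = -2 + (535081 - 1*666289) = -2 + (535081 - 666289) = -2 - 131208 = -131210)
y(E, r) = -3 - 4*r
-1792887 + (X - 921174)/(y(-5*(-10), -19)*l - 2124629) = -1792887 + (-131210 - 921174)/((-3 - 4*(-19))*(-1252) - 2124629) = -1792887 - 1052384/((-3 + 76)*(-1252) - 2124629) = -1792887 - 1052384/(73*(-1252) - 2124629) = -1792887 - 1052384/(-91396 - 2124629) = -1792887 - 1052384/(-2216025) = -1792887 - 1052384*(-1/2216025) = -1792887 + 1052384/2216025 = -3973081361791/2216025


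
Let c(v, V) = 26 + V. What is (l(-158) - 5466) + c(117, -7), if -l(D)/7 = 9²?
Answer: -6014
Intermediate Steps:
l(D) = -567 (l(D) = -7*9² = -7*81 = -567)
(l(-158) - 5466) + c(117, -7) = (-567 - 5466) + (26 - 7) = -6033 + 19 = -6014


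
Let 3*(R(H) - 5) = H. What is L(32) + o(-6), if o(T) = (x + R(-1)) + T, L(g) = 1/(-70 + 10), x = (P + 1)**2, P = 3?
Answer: 293/20 ≈ 14.650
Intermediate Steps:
x = 16 (x = (3 + 1)**2 = 4**2 = 16)
R(H) = 5 + H/3
L(g) = -1/60 (L(g) = 1/(-60) = -1/60)
o(T) = 62/3 + T (o(T) = (16 + (5 + (1/3)*(-1))) + T = (16 + (5 - 1/3)) + T = (16 + 14/3) + T = 62/3 + T)
L(32) + o(-6) = -1/60 + (62/3 - 6) = -1/60 + 44/3 = 293/20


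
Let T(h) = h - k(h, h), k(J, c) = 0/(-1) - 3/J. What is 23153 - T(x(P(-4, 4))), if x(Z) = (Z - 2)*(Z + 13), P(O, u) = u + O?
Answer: 602657/26 ≈ 23179.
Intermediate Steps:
k(J, c) = -3/J (k(J, c) = 0*(-1) - 3/J = 0 - 3/J = -3/J)
P(O, u) = O + u
x(Z) = (-2 + Z)*(13 + Z)
T(h) = h + 3/h (T(h) = h - (-3)/h = h + 3/h)
23153 - T(x(P(-4, 4))) = 23153 - ((-26 + (-4 + 4)**2 + 11*(-4 + 4)) + 3/(-26 + (-4 + 4)**2 + 11*(-4 + 4))) = 23153 - ((-26 + 0**2 + 11*0) + 3/(-26 + 0**2 + 11*0)) = 23153 - ((-26 + 0 + 0) + 3/(-26 + 0 + 0)) = 23153 - (-26 + 3/(-26)) = 23153 - (-26 + 3*(-1/26)) = 23153 - (-26 - 3/26) = 23153 - 1*(-679/26) = 23153 + 679/26 = 602657/26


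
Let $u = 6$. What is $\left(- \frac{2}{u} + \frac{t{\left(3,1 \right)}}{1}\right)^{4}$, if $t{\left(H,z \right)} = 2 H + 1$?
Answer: $\frac{160000}{81} \approx 1975.3$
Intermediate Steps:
$t{\left(H,z \right)} = 1 + 2 H$
$\left(- \frac{2}{u} + \frac{t{\left(3,1 \right)}}{1}\right)^{4} = \left(- \frac{2}{6} + \frac{1 + 2 \cdot 3}{1}\right)^{4} = \left(\left(-2\right) \frac{1}{6} + \left(1 + 6\right) 1\right)^{4} = \left(- \frac{1}{3} + 7 \cdot 1\right)^{4} = \left(- \frac{1}{3} + 7\right)^{4} = \left(\frac{20}{3}\right)^{4} = \frac{160000}{81}$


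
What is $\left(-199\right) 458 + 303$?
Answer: $-90839$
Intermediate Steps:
$\left(-199\right) 458 + 303 = -91142 + 303 = -90839$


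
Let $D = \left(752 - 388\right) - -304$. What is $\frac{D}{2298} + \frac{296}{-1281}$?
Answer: $\frac{9750}{163541} \approx 0.059618$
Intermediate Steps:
$D = 668$ ($D = 364 + 304 = 668$)
$\frac{D}{2298} + \frac{296}{-1281} = \frac{668}{2298} + \frac{296}{-1281} = 668 \cdot \frac{1}{2298} + 296 \left(- \frac{1}{1281}\right) = \frac{334}{1149} - \frac{296}{1281} = \frac{9750}{163541}$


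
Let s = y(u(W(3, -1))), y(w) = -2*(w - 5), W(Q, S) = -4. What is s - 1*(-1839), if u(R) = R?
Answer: 1857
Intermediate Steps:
y(w) = 10 - 2*w (y(w) = -2*(-5 + w) = 10 - 2*w)
s = 18 (s = 10 - 2*(-4) = 10 + 8 = 18)
s - 1*(-1839) = 18 - 1*(-1839) = 18 + 1839 = 1857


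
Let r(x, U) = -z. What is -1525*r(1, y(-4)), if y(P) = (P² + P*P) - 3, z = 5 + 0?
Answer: 7625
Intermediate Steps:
z = 5
y(P) = -3 + 2*P² (y(P) = (P² + P²) - 3 = 2*P² - 3 = -3 + 2*P²)
r(x, U) = -5 (r(x, U) = -1*5 = -5)
-1525*r(1, y(-4)) = -1525*(-5) = 7625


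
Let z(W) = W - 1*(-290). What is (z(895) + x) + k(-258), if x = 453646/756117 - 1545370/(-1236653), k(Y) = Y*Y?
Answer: 63350727075026477/935054356401 ≈ 67751.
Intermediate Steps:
z(W) = 290 + W (z(W) = W + 290 = 290 + W)
k(Y) = Y**2
x = 1729483215128/935054356401 (x = 453646*(1/756117) - 1545370*(-1/1236653) = 453646/756117 + 1545370/1236653 = 1729483215128/935054356401 ≈ 1.8496)
(z(895) + x) + k(-258) = ((290 + 895) + 1729483215128/935054356401) + (-258)**2 = (1185 + 1729483215128/935054356401) + 66564 = 1109768895550313/935054356401 + 66564 = 63350727075026477/935054356401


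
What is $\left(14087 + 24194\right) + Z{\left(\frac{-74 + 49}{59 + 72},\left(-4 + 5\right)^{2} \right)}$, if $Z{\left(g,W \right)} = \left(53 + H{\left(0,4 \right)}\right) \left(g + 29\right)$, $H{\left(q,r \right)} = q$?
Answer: $\frac{5214833}{131} \approx 39808.0$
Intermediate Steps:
$Z{\left(g,W \right)} = 1537 + 53 g$ ($Z{\left(g,W \right)} = \left(53 + 0\right) \left(g + 29\right) = 53 \left(29 + g\right) = 1537 + 53 g$)
$\left(14087 + 24194\right) + Z{\left(\frac{-74 + 49}{59 + 72},\left(-4 + 5\right)^{2} \right)} = \left(14087 + 24194\right) + \left(1537 + 53 \frac{-74 + 49}{59 + 72}\right) = 38281 + \left(1537 + 53 \left(- \frac{25}{131}\right)\right) = 38281 + \left(1537 - \frac{1325}{131}\right) = 38281 + \frac{200022}{131} = \frac{5214833}{131}$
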